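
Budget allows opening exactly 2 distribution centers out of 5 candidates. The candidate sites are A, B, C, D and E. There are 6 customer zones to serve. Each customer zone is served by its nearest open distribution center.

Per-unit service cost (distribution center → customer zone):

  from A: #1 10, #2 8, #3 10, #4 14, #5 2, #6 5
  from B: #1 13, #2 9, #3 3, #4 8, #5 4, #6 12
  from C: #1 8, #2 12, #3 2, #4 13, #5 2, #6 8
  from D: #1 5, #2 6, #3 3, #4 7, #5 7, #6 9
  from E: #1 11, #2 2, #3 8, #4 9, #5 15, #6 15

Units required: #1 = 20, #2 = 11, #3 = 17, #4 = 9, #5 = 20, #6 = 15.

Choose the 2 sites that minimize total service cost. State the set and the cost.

Choose A and D; total service cost 395.

With exactly 2 open, each customer zone uses its cheapest among the chosen.
{A, D}: #1→D 5·20=100, #2→D 6·11=66, #3→D 3·17=51, #4→D 7·9=63, #5→A 2·20=40, #6→A 5·15=75. Service cost 395.
{C, D}: service cost 423
{C, E}: service cost 457
Among all 10 size-2 choices, {A, D} is lowest.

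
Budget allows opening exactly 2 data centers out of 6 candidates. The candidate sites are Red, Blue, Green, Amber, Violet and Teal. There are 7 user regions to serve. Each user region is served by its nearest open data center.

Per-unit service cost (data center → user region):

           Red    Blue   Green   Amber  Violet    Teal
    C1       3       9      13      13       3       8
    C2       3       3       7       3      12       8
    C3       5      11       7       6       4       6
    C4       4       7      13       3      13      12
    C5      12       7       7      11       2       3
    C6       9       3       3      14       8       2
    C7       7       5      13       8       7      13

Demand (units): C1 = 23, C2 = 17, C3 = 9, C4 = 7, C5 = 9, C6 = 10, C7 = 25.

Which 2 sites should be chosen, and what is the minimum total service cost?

Choose Blue and Violet; total service cost 378.

With exactly 2 open, each user region uses its cheapest among the chosen.
{Blue, Violet}: C1→Violet 3·23=69, C2→Blue 3·17=51, C3→Violet 4·9=36, C4→Blue 7·7=49, C5→Violet 2·9=18, C6→Blue 3·10=30, C7→Blue 5·25=125. Service cost 378.
{Red, Blue}: service cost 411
{Red, Teal}: service cost 415
Among all 15 size-2 choices, {Blue, Violet} is lowest.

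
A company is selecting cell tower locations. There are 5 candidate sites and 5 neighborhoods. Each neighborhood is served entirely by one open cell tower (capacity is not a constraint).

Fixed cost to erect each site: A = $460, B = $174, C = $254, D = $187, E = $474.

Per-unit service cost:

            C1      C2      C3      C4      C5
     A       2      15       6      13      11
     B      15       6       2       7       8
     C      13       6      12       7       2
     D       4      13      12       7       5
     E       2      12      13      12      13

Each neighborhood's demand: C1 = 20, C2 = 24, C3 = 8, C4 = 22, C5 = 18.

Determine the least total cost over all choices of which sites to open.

For any fixed open set, each neighborhood goes to its cheapest open site; total = fixed + service.
{B, D}: C1→D 4·20=80, C2→B 6·24=144, C3→B 2·8=16, C4→B 7·22=154, C5→D 5·18=90. Service 484; fixed 361; total 845.
{D}: C1→D 4·20=80, C2→D 13·24=312, C3→D 12·8=96, C4→D 7·22=154, C5→D 5·18=90. Service 732; fixed 187; total 919.
{B}: service 758 + fixed 174 = 932
{A, B, C, D, E}: service 390 + fixed 1549 = 1939
No other subset beats 845.

Minimum total cost: 845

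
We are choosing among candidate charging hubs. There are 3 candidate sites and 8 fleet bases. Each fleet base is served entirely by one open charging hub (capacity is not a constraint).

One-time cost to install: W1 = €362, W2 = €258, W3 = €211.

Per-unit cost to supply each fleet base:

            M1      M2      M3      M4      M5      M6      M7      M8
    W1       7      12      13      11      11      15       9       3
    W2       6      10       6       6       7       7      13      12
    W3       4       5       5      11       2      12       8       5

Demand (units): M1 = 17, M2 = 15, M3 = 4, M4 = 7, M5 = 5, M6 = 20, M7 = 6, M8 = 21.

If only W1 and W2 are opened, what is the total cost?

Each fleet base is assigned to its cheapest site among the open ones.
{W1, W2}: M1→W2 6·17=102, M2→W2 10·15=150, M3→W2 6·4=24, M4→W2 6·7=42, M5→W2 7·5=35, M6→W2 7·20=140, M7→W1 9·6=54, M8→W1 3·21=63. Service 610; fixed 620; total 1230.

Total cost: 1230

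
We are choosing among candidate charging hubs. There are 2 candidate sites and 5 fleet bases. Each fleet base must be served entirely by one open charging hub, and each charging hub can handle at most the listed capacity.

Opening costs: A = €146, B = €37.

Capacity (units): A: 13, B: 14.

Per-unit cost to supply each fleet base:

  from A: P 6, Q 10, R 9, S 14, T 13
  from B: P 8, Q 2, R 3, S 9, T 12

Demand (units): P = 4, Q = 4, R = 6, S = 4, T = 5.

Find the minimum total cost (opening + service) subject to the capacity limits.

Minimum total cost: 334

Open {A, B}: P→A 6·4=24, Q→B 2·4=8, R→B 3·6=18, S→B 9·4=36, T→A 13·5=65.
Loads: A carries 9/13, B carries 14/14. Service 151; fixed 183; total 334.
Next best feasible plan costs 354.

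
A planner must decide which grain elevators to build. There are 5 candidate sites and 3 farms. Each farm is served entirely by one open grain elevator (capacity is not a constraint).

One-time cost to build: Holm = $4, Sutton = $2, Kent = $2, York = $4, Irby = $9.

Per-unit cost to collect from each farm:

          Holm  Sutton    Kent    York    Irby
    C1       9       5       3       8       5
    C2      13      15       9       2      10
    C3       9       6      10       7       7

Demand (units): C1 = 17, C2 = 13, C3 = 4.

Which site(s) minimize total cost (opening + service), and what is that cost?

For any fixed open set, each farm goes to its cheapest open site; total = fixed + service.
{Sutton, Kent, York}: C1→Kent 3·17=51, C2→York 2·13=26, C3→Sutton 6·4=24. Service 101; fixed 8; total 109.
{Kent, York}: service 105 + fixed 6 = 111
{Holm, Sutton, Kent, York}: service 101 + fixed 12 = 113
{Holm, Sutton, Kent, York, Irby}: service 101 + fixed 21 = 122
No other subset beats 109.

Open Sutton, Kent and York; minimum total cost 109.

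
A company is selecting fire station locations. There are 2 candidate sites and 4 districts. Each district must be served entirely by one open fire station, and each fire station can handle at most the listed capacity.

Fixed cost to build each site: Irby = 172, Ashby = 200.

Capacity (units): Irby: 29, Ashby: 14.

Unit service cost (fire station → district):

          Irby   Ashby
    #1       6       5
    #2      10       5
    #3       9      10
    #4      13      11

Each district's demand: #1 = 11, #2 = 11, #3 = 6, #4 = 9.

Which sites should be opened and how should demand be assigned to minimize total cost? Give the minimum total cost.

Minimum total cost: 664

Open {Irby, Ashby}: #1→Irby 6·11=66, #2→Ashby 5·11=55, #3→Irby 9·6=54, #4→Irby 13·9=117.
Loads: Irby carries 26/29, Ashby carries 11/14. Service 292; fixed 372; total 664.
Next best feasible plan costs 701.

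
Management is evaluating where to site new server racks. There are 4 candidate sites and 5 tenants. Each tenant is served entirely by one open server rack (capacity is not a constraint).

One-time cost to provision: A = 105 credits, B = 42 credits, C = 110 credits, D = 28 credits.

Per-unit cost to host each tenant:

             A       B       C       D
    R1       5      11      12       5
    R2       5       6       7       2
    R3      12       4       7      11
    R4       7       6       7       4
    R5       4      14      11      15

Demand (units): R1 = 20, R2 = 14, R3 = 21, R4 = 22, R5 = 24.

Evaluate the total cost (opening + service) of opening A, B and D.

Each tenant is assigned to its cheapest site among the open ones.
{A, B, D}: R1→A 5·20=100, R2→D 2·14=28, R3→B 4·21=84, R4→D 4·22=88, R5→A 4·24=96. Service 396; fixed 175; total 571.

Total cost: 571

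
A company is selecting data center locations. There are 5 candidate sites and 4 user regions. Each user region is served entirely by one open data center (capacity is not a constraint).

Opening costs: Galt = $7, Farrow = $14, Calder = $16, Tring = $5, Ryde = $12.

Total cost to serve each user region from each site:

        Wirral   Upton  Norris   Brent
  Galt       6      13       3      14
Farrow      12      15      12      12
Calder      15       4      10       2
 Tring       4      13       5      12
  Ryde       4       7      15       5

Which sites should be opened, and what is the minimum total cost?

Open Calder and Tring; minimum total cost 36.

For any fixed open set, each user region goes to its cheapest open site; total = fixed + service.
{Calder, Tring}: Wirral→Tring 4, Upton→Calder 4, Norris→Tring 5, Brent→Calder 2. Service 15; fixed 21; total 36.
{Galt, Calder}: Wirral→Galt 6, Upton→Calder 4, Norris→Galt 3, Brent→Calder 2. Service 15; fixed 23; total 38.
{Galt, Ryde}: service 19 + fixed 19 = 38
{Galt, Farrow, Calder, Tring, Ryde}: Wirral→Tring 4, Upton→Calder 4, Norris→Galt 3, Brent→Calder 2. Service 13; fixed 54; total 67.
No other subset beats 36.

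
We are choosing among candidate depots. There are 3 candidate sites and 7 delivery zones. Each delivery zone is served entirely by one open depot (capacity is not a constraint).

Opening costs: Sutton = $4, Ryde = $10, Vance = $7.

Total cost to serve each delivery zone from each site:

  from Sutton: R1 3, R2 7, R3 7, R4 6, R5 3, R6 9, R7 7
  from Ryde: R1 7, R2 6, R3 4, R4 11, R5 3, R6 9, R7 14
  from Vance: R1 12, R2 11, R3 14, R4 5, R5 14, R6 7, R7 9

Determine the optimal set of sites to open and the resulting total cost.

For any fixed open set, each delivery zone goes to its cheapest open site; total = fixed + service.
{Sutton}: R1→Sutton 3, R2→Sutton 7, R3→Sutton 7, R4→Sutton 6, R5→Sutton 3, R6→Sutton 9, R7→Sutton 7. Service 42; fixed 4; total 46.
{Sutton, Vance}: R1→Sutton 3, R2→Sutton 7, R3→Sutton 7, R4→Vance 5, R5→Sutton 3, R6→Vance 7, R7→Sutton 7. Service 39; fixed 11; total 50.
{Sutton, Ryde}: R1→Sutton 3, R2→Ryde 6, R3→Ryde 4, R4→Sutton 6, R5→Sutton 3, R6→Sutton 9, R7→Sutton 7. Service 38; fixed 14; total 52.
{Sutton, Ryde, Vance}: service 35 + fixed 21 = 56
No other subset beats 46.

Open Sutton only; minimum total cost 46.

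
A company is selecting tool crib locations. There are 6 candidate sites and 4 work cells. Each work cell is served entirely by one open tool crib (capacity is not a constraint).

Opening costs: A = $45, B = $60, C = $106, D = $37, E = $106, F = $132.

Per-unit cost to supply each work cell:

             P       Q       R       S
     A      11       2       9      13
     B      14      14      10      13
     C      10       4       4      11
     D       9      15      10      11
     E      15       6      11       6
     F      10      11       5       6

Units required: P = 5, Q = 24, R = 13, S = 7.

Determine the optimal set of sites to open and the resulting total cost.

For any fixed open set, each work cell goes to its cheapest open site; total = fixed + service.
{A}: P→A 11·5=55, Q→A 2·24=48, R→A 9·13=117, S→A 13·7=91. Service 311; fixed 45; total 356.
{A, D}: P→D 9·5=45, Q→A 2·24=48, R→A 9·13=117, S→D 11·7=77. Service 287; fixed 82; total 369.
{A, C}: service 227 + fixed 151 = 378
{A, B, C, D, E, F}: service 187 + fixed 486 = 673
No other subset beats 356.

Open A only; minimum total cost 356.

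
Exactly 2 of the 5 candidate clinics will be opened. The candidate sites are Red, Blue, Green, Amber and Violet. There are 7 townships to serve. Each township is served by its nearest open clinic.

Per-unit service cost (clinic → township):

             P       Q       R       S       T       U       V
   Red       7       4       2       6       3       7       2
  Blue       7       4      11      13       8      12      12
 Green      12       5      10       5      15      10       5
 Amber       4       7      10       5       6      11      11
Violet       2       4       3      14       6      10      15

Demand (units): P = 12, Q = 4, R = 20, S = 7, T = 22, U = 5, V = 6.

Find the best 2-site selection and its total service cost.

With exactly 2 open, each township uses its cheapest among the chosen.
{Red, Violet}: P→Violet 2·12=24, Q→Red 4·4=16, R→Red 2·20=40, S→Red 6·7=42, T→Red 3·22=66, U→Red 7·5=35, V→Red 2·6=12. Service cost 235.
{Red, Amber}: service cost 252
{Red, Green}: service cost 288
Among all 10 size-2 choices, {Red, Violet} is lowest.

Choose Red and Violet; total service cost 235.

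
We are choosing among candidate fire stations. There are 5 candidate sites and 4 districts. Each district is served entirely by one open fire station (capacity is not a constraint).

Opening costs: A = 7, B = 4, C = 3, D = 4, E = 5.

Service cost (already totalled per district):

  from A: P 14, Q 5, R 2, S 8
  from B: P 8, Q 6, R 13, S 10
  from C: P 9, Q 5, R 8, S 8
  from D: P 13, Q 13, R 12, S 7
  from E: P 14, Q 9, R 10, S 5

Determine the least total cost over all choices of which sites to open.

Minimum total cost: 33

For any fixed open set, each district goes to its cheapest open site; total = fixed + service.
{C}: P→C 9, Q→C 5, R→C 8, S→C 8. Service 30; fixed 3; total 33.
{A, B}: service 23 + fixed 11 = 34
{A, C}: service 24 + fixed 10 = 34
{A, B, C, D, E}: service 20 + fixed 23 = 43
No other subset beats 33.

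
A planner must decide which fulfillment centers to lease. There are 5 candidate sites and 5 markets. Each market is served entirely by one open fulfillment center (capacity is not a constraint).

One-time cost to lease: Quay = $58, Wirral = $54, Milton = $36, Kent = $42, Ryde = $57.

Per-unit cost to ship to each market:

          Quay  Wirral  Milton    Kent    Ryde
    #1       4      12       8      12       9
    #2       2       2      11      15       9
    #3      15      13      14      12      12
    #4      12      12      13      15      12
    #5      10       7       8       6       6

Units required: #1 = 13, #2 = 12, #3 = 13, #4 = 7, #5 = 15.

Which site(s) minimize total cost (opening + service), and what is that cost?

Open Quay and Kent; minimum total cost 506.

For any fixed open set, each market goes to its cheapest open site; total = fixed + service.
{Quay, Kent}: #1→Quay 4·13=52, #2→Quay 2·12=24, #3→Kent 12·13=156, #4→Quay 12·7=84, #5→Kent 6·15=90. Service 406; fixed 100; total 506.
{Quay, Ryde}: #1→Quay 4·13=52, #2→Quay 2·12=24, #3→Ryde 12·13=156, #4→Quay 12·7=84, #5→Ryde 6·15=90. Service 406; fixed 115; total 521.
{Quay, Milton, Kent}: service 406 + fixed 136 = 542
{Quay, Wirral, Milton, Kent, Ryde}: #1→Quay 4·13=52, #2→Quay 2·12=24, #3→Kent 12·13=156, #4→Quay 12·7=84, #5→Kent 6·15=90. Service 406; fixed 247; total 653.
No other subset beats 506.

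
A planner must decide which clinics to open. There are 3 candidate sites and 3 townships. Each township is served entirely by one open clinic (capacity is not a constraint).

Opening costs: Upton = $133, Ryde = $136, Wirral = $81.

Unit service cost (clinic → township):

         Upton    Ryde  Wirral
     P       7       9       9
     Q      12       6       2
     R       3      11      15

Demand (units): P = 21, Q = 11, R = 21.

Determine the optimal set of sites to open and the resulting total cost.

For any fixed open set, each township goes to its cheapest open site; total = fixed + service.
{Upton, Wirral}: P→Upton 7·21=147, Q→Wirral 2·11=22, R→Upton 3·21=63. Service 232; fixed 214; total 446.
{Upton}: P→Upton 7·21=147, Q→Upton 12·11=132, R→Upton 3·21=63. Service 342; fixed 133; total 475.
{Upton, Ryde}: P→Upton 7·21=147, Q→Ryde 6·11=66, R→Upton 3·21=63. Service 276; fixed 269; total 545.
{Upton, Ryde, Wirral}: P→Upton 7·21=147, Q→Wirral 2·11=22, R→Upton 3·21=63. Service 232; fixed 350; total 582.
No other subset beats 446.

Open Upton and Wirral; minimum total cost 446.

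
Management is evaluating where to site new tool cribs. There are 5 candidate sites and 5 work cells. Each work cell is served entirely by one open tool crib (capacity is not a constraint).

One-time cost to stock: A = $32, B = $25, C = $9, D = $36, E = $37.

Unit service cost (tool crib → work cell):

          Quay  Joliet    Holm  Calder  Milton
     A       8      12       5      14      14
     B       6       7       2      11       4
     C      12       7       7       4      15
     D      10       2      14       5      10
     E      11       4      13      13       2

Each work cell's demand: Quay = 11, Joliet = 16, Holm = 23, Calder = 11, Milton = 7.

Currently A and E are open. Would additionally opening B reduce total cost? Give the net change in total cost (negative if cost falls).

Yes — net change −88 (cost falls by 88).

Current service cost with {A, E}: 424.
Adding B: each work cell re-picks its cheapest; new service cost 311, saving 113.
Extra fixed cost: 25. Net change = 25 − 113 = -88.
(Totals: 493 → 405.)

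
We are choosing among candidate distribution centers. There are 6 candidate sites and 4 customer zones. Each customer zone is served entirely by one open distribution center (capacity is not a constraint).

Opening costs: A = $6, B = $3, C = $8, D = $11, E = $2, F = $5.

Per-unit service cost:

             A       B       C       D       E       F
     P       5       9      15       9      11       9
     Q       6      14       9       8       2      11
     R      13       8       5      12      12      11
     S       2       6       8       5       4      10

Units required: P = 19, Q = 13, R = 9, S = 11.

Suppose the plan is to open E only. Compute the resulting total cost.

Each customer zone is assigned to its cheapest site among the open ones.
{E}: P→E 11·19=209, Q→E 2·13=26, R→E 12·9=108, S→E 4·11=44. Service 387; fixed 2; total 389.

Total cost: 389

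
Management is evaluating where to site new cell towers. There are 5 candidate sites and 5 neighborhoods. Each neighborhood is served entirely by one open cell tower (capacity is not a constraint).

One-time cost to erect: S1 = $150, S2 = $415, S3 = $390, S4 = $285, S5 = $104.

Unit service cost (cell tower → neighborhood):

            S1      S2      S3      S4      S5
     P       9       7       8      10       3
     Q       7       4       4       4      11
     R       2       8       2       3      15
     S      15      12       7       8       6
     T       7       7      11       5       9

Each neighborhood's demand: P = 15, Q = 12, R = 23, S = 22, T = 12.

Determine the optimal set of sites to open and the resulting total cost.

Open S1 and S5; minimum total cost 645.

For any fixed open set, each neighborhood goes to its cheapest open site; total = fixed + service.
{S1, S5}: P→S5 3·15=45, Q→S1 7·12=84, R→S1 2·23=46, S→S5 6·22=132, T→S1 7·12=84. Service 391; fixed 254; total 645.
{S4, S5}: service 354 + fixed 389 = 743
{S4}: service 503 + fixed 285 = 788
{S1, S2, S3, S4, S5}: P→S5 3·15=45, Q→S2 4·12=48, R→S1 2·23=46, S→S5 6·22=132, T→S4 5·12=60. Service 331; fixed 1344; total 1675.
No other subset beats 645.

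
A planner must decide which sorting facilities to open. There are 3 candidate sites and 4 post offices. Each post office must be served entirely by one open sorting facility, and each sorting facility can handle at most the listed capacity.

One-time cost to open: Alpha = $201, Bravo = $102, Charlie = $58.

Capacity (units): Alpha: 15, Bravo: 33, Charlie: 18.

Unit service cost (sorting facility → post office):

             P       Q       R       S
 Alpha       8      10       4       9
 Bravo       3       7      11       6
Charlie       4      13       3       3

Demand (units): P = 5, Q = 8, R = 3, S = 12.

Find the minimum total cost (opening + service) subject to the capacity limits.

Minimum total cost: 276

Open {Bravo, Charlie}: P→Bravo 3·5=15, Q→Bravo 7·8=56, R→Charlie 3·3=9, S→Charlie 3·12=36.
Loads: Bravo carries 13/33, Charlie carries 15/18. Service 116; fixed 160; total 276.
Next best feasible plan costs 278.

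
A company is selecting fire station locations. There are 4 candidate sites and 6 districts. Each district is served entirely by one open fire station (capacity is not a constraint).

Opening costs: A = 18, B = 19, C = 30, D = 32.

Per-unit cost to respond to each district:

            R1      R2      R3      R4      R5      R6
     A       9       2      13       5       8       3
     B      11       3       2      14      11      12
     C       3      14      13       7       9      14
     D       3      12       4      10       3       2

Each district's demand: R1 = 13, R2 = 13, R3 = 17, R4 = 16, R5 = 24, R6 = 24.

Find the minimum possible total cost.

For any fixed open set, each district goes to its cheapest open site; total = fixed + service.
{A, B, D}: R1→D 3·13=39, R2→A 2·13=26, R3→B 2·17=34, R4→A 5·16=80, R5→D 3·24=72, R6→D 2·24=48. Service 299; fixed 69; total 368.
{A, D}: service 333 + fixed 50 = 383
{A, B, C, D}: service 299 + fixed 99 = 398
{A}: service 708 + fixed 18 = 726
No other subset beats 368.

Minimum total cost: 368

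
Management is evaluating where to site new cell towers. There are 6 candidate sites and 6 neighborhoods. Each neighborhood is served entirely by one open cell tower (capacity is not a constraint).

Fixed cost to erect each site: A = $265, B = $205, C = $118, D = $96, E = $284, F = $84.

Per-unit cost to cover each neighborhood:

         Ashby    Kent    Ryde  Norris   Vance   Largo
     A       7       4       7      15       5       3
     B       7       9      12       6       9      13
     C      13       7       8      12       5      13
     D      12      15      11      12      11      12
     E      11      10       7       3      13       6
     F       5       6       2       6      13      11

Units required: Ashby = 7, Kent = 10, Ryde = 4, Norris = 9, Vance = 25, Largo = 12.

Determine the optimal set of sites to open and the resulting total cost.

Open C and F; minimum total cost 616.

For any fixed open set, each neighborhood goes to its cheapest open site; total = fixed + service.
{C, F}: Ashby→F 5·7=35, Kent→F 6·10=60, Ryde→F 2·4=8, Norris→F 6·9=54, Vance→C 5·25=125, Largo→F 11·12=132. Service 414; fixed 202; total 616.
{A, F}: Ashby→F 5·7=35, Kent→A 4·10=40, Ryde→F 2·4=8, Norris→F 6·9=54, Vance→A 5·25=125, Largo→A 3·12=36. Service 298; fixed 349; total 647.
{A}: Ashby→A 7·7=49, Kent→A 4·10=40, Ryde→A 7·4=28, Norris→A 15·9=135, Vance→A 5·25=125, Largo→A 3·12=36. Service 413; fixed 265; total 678.
{A, B, C, D, E, F}: Ashby→F 5·7=35, Kent→A 4·10=40, Ryde→F 2·4=8, Norris→E 3·9=27, Vance→A 5·25=125, Largo→A 3·12=36. Service 271; fixed 1052; total 1323.
No other subset beats 616.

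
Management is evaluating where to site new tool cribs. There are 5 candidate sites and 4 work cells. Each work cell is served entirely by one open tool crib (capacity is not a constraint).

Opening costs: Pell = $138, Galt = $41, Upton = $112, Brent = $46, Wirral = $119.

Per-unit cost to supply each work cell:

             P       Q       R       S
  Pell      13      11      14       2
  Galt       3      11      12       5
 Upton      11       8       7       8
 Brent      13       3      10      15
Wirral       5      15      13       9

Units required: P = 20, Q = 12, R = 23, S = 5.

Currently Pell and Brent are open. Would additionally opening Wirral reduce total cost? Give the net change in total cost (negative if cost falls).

Current service cost with {Pell, Brent}: 536.
Adding Wirral: each work cell re-picks its cheapest; new service cost 376, saving 160.
Extra fixed cost: 119. Net change = 119 − 160 = -41.
(Totals: 720 → 679.)

Yes — net change −41 (cost falls by 41).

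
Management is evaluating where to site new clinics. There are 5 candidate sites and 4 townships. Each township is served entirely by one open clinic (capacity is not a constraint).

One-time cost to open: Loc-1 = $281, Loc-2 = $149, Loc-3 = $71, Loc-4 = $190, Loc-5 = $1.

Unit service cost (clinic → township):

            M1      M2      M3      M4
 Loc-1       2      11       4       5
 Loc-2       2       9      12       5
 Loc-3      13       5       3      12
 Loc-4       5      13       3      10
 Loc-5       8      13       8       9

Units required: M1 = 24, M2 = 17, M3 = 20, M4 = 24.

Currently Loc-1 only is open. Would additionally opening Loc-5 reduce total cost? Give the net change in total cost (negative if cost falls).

No — net change +1 (cost rises by 1).

Current service cost with {Loc-1}: 435.
Adding Loc-5: each township re-picks its cheapest; new service cost 435, saving 0.
Extra fixed cost: 1. Net change = 1 − 0 = 1.
(Totals: 716 → 717.)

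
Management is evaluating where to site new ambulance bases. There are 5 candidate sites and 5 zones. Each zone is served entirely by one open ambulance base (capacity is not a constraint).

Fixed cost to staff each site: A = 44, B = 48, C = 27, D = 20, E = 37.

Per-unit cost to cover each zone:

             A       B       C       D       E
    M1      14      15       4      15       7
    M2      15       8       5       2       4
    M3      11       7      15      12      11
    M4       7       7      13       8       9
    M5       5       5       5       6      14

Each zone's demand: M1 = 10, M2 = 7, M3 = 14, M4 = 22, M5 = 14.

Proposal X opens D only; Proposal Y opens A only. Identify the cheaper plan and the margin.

Proposal X: {D}: M1→D 15·10=150, M2→D 2·7=14, M3→D 12·14=168, M4→D 8·22=176, M5→D 6·14=84. Service 592; fixed 20; total 612.
Proposal Y: {A}: M1→A 14·10=140, M2→A 15·7=105, M3→A 11·14=154, M4→A 7·22=154, M5→A 5·14=70. Service 623; fixed 44; total 667.
Difference: |612 − 667| = 55.

Proposal X is cheaper by 55.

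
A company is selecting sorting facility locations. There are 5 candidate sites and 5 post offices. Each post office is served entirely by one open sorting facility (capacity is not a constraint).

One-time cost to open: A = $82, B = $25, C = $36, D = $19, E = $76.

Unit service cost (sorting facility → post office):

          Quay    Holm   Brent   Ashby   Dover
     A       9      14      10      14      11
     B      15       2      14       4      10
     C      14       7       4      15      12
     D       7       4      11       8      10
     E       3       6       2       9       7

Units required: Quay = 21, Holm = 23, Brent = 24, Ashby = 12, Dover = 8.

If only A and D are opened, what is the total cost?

Each post office is assigned to its cheapest site among the open ones.
{A, D}: Quay→D 7·21=147, Holm→D 4·23=92, Brent→A 10·24=240, Ashby→D 8·12=96, Dover→D 10·8=80. Service 655; fixed 101; total 756.

Total cost: 756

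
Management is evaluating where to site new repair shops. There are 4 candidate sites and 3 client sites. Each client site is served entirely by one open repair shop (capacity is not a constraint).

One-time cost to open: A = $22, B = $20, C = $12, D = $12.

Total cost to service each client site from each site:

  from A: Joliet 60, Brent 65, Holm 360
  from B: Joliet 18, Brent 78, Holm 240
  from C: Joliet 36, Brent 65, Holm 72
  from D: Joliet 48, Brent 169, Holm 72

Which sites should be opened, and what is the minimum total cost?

For any fixed open set, each client site goes to its cheapest open site; total = fixed + service.
{C}: Joliet→C 36, Brent→C 65, Holm→C 72. Service 173; fixed 12; total 185.
{B, C}: service 155 + fixed 32 = 187
{C, D}: Joliet→C 36, Brent→C 65, Holm→C 72. Service 173; fixed 24; total 197.
{A, B, C, D}: service 155 + fixed 66 = 221
No other subset beats 185.

Open C only; minimum total cost 185.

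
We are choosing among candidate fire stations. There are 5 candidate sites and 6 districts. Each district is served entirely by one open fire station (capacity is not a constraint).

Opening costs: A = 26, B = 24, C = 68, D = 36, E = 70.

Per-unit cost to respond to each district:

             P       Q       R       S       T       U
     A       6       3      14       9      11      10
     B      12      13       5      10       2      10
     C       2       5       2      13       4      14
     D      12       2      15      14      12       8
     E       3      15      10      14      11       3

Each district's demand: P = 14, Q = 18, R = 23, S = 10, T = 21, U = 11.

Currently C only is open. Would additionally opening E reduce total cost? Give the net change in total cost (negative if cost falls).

Yes — net change −51 (cost falls by 51).

Current service cost with {C}: 532.
Adding E: each district re-picks its cheapest; new service cost 411, saving 121.
Extra fixed cost: 70. Net change = 70 − 121 = -51.
(Totals: 600 → 549.)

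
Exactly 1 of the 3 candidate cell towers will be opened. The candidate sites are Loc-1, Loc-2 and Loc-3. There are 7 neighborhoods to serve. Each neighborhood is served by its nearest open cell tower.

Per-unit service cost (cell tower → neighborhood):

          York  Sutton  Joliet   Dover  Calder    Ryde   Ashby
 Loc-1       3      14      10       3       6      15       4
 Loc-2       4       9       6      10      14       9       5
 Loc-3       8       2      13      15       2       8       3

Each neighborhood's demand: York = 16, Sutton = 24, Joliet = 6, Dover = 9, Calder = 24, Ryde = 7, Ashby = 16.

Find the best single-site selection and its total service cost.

Choose Loc-3 only; total service cost 541.

With exactly 1 open, each neighborhood uses its cheapest among the chosen.
{Loc-3}: York→Loc-3 8·16=128, Sutton→Loc-3 2·24=48, Joliet→Loc-3 13·6=78, Dover→Loc-3 15·9=135, Calder→Loc-3 2·24=48, Ryde→Loc-3 8·7=56, Ashby→Loc-3 3·16=48. Service cost 541.
{Loc-1}: service cost 784
{Loc-2}: service cost 885
Among all 3 size-1 choices, {Loc-3} is lowest.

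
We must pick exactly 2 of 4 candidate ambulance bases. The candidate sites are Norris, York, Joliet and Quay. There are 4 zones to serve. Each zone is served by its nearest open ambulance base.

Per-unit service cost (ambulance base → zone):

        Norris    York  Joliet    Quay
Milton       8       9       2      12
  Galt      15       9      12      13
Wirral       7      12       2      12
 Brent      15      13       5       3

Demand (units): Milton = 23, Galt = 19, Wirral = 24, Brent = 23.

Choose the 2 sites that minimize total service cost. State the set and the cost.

Choose York and Joliet; total service cost 380.

With exactly 2 open, each zone uses its cheapest among the chosen.
{York, Joliet}: Milton→Joliet 2·23=46, Galt→York 9·19=171, Wirral→Joliet 2·24=48, Brent→Joliet 5·23=115. Service cost 380.
{Joliet, Quay}: service cost 391
{Norris, Joliet}: service cost 437
Among all 6 size-2 choices, {York, Joliet} is lowest.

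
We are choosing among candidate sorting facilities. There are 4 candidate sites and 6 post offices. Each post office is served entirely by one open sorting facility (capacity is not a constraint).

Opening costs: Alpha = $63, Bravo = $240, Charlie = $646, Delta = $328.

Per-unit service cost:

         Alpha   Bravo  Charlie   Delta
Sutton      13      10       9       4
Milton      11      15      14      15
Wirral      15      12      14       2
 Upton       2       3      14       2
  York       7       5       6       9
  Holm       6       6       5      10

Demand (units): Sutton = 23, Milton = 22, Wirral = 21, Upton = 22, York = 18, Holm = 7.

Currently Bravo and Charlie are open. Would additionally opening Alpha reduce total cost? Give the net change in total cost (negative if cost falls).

Yes — net change −25 (cost falls by 25).

Current service cost with {Bravo, Charlie}: 958.
Adding Alpha: each post office re-picks its cheapest; new service cost 870, saving 88.
Extra fixed cost: 63. Net change = 63 − 88 = -25.
(Totals: 1844 → 1819.)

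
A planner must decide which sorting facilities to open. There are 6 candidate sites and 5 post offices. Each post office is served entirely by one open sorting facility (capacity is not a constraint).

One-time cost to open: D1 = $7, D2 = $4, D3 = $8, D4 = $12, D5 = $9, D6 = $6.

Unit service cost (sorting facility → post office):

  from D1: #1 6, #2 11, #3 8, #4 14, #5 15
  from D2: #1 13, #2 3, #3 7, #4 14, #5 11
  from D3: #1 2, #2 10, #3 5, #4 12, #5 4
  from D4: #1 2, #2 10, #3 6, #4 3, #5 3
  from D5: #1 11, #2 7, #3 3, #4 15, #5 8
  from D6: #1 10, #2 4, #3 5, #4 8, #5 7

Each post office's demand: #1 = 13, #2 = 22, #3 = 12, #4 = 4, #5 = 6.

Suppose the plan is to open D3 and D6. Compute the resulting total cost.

Each post office is assigned to its cheapest site among the open ones.
{D3, D6}: #1→D3 2·13=26, #2→D6 4·22=88, #3→D3 5·12=60, #4→D6 8·4=32, #5→D3 4·6=24. Service 230; fixed 14; total 244.

Total cost: 244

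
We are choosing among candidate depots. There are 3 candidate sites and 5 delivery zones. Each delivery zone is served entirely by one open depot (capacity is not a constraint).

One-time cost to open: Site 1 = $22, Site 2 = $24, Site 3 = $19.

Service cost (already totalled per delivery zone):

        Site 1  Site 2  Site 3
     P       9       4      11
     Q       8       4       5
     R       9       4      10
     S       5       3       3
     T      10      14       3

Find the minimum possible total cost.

For any fixed open set, each delivery zone goes to its cheapest open site; total = fixed + service.
{Site 3}: P→Site 3 11, Q→Site 3 5, R→Site 3 10, S→Site 3 3, T→Site 3 3. Service 32; fixed 19; total 51.
{Site 2}: P→Site 2 4, Q→Site 2 4, R→Site 2 4, S→Site 2 3, T→Site 2 14. Service 29; fixed 24; total 53.
{Site 2, Site 3}: service 18 + fixed 43 = 61
{Site 1, Site 2, Site 3}: service 18 + fixed 65 = 83
(All 7 nonempty subsets were checked; Site 3 only is lowest.)

Minimum total cost: 51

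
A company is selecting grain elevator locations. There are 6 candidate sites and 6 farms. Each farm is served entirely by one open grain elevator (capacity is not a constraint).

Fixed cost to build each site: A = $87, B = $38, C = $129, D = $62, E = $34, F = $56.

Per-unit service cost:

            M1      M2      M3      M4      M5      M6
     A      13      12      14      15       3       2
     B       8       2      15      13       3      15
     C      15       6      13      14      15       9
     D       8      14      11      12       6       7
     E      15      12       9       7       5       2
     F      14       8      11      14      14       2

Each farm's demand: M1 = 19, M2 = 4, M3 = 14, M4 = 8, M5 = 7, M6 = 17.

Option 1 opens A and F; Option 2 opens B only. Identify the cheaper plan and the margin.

Option 1 is cheaper by 45.

Option 1: {A, F}: M1→A 13·19=247, M2→F 8·4=32, M3→F 11·14=154, M4→F 14·8=112, M5→A 3·7=21, M6→A 2·17=34. Service 600; fixed 143; total 743.
Option 2: {B}: M1→B 8·19=152, M2→B 2·4=8, M3→B 15·14=210, M4→B 13·8=104, M5→B 3·7=21, M6→B 15·17=255. Service 750; fixed 38; total 788.
Difference: |743 − 788| = 45.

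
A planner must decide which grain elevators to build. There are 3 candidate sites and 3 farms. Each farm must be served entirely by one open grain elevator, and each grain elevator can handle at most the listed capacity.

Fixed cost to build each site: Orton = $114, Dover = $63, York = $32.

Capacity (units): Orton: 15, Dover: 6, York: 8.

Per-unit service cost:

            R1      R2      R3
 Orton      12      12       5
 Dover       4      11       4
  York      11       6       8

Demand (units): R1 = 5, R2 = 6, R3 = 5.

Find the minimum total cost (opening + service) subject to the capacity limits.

Minimum total cost: 267

Open {Orton, York}: R1→Orton 12·5=60, R2→York 6·6=36, R3→Orton 5·5=25.
Loads: Orton carries 10/15, York carries 6/8. Service 121; fixed 146; total 267.
Next best feasible plan costs 290.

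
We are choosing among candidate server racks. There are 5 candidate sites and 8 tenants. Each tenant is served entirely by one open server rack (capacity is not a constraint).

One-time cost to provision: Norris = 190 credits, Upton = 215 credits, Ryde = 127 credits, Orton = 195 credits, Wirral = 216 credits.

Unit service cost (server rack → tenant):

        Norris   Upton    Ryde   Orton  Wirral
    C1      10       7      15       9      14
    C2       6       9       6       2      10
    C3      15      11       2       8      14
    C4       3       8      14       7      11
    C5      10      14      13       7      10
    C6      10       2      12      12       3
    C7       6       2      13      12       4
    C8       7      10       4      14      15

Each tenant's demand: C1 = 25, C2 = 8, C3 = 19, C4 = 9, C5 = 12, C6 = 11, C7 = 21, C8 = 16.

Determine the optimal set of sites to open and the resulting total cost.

For any fixed open set, each tenant goes to its cheapest open site; total = fixed + service.
{Upton, Ryde}: C1→Upton 7·25=175, C2→Ryde 6·8=48, C3→Ryde 2·19=38, C4→Upton 8·9=72, C5→Ryde 13·12=156, C6→Upton 2·11=22, C7→Upton 2·21=42, C8→Ryde 4·16=64. Service 617; fixed 342; total 959.
{Upton, Ryde, Orton}: service 504 + fixed 537 = 1041
{Norris, Upton, Ryde}: service 536 + fixed 532 = 1068
{Norris, Upton, Ryde, Orton, Wirral}: C1→Upton 7·25=175, C2→Orton 2·8=16, C3→Ryde 2·19=38, C4→Norris 3·9=27, C5→Orton 7·12=84, C6→Upton 2·11=22, C7→Upton 2·21=42, C8→Ryde 4·16=64. Service 468; fixed 943; total 1411.
No other subset beats 959.

Open Upton and Ryde; minimum total cost 959.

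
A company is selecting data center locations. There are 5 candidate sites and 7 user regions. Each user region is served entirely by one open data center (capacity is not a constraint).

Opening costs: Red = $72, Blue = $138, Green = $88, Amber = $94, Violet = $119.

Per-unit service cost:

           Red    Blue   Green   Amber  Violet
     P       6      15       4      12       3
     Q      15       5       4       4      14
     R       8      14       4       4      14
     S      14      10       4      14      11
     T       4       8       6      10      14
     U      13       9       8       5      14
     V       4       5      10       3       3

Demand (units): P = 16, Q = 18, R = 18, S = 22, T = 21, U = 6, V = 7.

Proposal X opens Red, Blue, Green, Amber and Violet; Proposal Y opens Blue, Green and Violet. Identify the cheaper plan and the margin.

Proposal Y is cheaper by 106.

Proposal X: {Red, Blue, Green, Amber, Violet}: P→Violet 3·16=48, Q→Green 4·18=72, R→Green 4·18=72, S→Green 4·22=88, T→Red 4·21=84, U→Amber 5·6=30, V→Amber 3·7=21. Service 415; fixed 511; total 926.
Proposal Y: {Blue, Green, Violet}: P→Violet 3·16=48, Q→Green 4·18=72, R→Green 4·18=72, S→Green 4·22=88, T→Green 6·21=126, U→Green 8·6=48, V→Violet 3·7=21. Service 475; fixed 345; total 820.
Difference: |926 − 820| = 106.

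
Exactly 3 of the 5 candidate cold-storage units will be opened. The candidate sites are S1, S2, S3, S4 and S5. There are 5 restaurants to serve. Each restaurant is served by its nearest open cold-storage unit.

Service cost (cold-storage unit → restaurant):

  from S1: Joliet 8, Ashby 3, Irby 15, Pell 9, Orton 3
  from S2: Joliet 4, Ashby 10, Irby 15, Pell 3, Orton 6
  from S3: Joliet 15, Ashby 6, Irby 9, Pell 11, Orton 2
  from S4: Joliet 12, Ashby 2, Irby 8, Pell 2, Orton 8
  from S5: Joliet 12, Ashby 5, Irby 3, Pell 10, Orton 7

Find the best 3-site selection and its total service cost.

Choose S1, S2 and S5; total service cost 16.

With exactly 3 open, each restaurant uses its cheapest among the chosen.
{S1, S2, S5}: Joliet→S2 4, Ashby→S1 3, Irby→S5 3, Pell→S2 3, Orton→S1 3. Service cost 16.
{S2, S3, S5}: service cost 17
{S2, S4, S5}: service cost 17
Among all 10 size-3 choices, {S1, S2, S5} is lowest.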